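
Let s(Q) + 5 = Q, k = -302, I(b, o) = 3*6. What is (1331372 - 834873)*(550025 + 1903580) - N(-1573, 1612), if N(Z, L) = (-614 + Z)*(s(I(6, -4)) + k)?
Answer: 1218211796852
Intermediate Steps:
I(b, o) = 18
s(Q) = -5 + Q
N(Z, L) = 177446 - 289*Z (N(Z, L) = (-614 + Z)*((-5 + 18) - 302) = (-614 + Z)*(13 - 302) = (-614 + Z)*(-289) = 177446 - 289*Z)
(1331372 - 834873)*(550025 + 1903580) - N(-1573, 1612) = (1331372 - 834873)*(550025 + 1903580) - (177446 - 289*(-1573)) = 496499*2453605 - (177446 + 454597) = 1218212428895 - 1*632043 = 1218212428895 - 632043 = 1218211796852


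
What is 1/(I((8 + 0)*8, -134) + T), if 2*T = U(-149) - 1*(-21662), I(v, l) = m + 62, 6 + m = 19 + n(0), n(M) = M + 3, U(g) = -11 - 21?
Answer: 1/10893 ≈ 9.1802e-5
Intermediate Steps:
U(g) = -32
n(M) = 3 + M
m = 16 (m = -6 + (19 + (3 + 0)) = -6 + (19 + 3) = -6 + 22 = 16)
I(v, l) = 78 (I(v, l) = 16 + 62 = 78)
T = 10815 (T = (-32 - 1*(-21662))/2 = (-32 + 21662)/2 = (1/2)*21630 = 10815)
1/(I((8 + 0)*8, -134) + T) = 1/(78 + 10815) = 1/10893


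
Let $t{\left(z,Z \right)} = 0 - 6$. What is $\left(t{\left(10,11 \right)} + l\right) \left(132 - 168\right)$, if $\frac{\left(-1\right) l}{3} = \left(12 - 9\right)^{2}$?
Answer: $1188$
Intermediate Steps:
$t{\left(z,Z \right)} = -6$
$l = -27$ ($l = - 3 \left(12 - 9\right)^{2} = - 3 \cdot 3^{2} = \left(-3\right) 9 = -27$)
$\left(t{\left(10,11 \right)} + l\right) \left(132 - 168\right) = \left(-6 - 27\right) \left(132 - 168\right) = \left(-33\right) \left(-36\right) = 1188$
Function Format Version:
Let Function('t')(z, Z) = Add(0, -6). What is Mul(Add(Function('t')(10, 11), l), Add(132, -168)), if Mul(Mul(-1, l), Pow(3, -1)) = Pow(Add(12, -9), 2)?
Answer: 1188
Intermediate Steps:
Function('t')(z, Z) = -6
l = -27 (l = Mul(-3, Pow(Add(12, -9), 2)) = Mul(-3, Pow(3, 2)) = Mul(-3, 9) = -27)
Mul(Add(Function('t')(10, 11), l), Add(132, -168)) = Mul(Add(-6, -27), Add(132, -168)) = Mul(-33, -36) = 1188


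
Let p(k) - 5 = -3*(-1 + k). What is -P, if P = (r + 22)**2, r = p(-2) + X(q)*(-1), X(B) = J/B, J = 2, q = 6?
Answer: -11449/9 ≈ -1272.1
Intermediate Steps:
p(k) = 8 - 3*k (p(k) = 5 - 3*(-1 + k) = 5 + (3 - 3*k) = 8 - 3*k)
X(B) = 2/B
r = 41/3 (r = (8 - 3*(-2)) + (2/6)*(-1) = (8 + 6) + (2*(1/6))*(-1) = 14 + (1/3)*(-1) = 14 - 1/3 = 41/3 ≈ 13.667)
P = 11449/9 (P = (41/3 + 22)**2 = (107/3)**2 = 11449/9 ≈ 1272.1)
-P = -1*11449/9 = -11449/9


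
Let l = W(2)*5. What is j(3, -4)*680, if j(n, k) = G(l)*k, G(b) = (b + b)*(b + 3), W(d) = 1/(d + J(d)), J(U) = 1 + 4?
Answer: -707200/49 ≈ -14433.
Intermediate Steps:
J(U) = 5
W(d) = 1/(5 + d) (W(d) = 1/(d + 5) = 1/(5 + d))
l = 5/7 (l = 5/(5 + 2) = 5/7 ≈ 0.71429)
G(b) = 2*b*(3 + b) (G(b) = (2*b)*(3 + b) = 2*b*(3 + b))
j(n, k) = 260*k/49 (j(n, k) = (2*(5/7)*(3 + 5/7))*k = (2*(5/7)*(26/7))*k = 260*k/49)
j(3, -4)*680 = ((260/49)*(-4))*680 = -1040/49*680 = -707200/49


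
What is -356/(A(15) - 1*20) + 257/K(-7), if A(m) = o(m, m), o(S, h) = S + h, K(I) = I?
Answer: -2531/35 ≈ -72.314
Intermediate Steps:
A(m) = 2*m (A(m) = m + m = 2*m)
-356/(A(15) - 1*20) + 257/K(-7) = -356/(2*15 - 1*20) + 257/(-7) = -356/(30 - 20) + 257*(-⅐) = -356/10 - 257/7 = -356*⅒ - 257/7 = -178/5 - 257/7 = -2531/35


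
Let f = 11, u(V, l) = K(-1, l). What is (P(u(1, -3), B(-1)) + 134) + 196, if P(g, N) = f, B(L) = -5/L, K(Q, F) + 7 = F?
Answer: 341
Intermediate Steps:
K(Q, F) = -7 + F
u(V, l) = -7 + l
P(g, N) = 11
(P(u(1, -3), B(-1)) + 134) + 196 = (11 + 134) + 196 = 145 + 196 = 341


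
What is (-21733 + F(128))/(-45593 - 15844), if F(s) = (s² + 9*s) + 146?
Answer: 4051/61437 ≈ 0.065938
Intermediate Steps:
F(s) = 146 + s² + 9*s
(-21733 + F(128))/(-45593 - 15844) = (-21733 + (146 + 128² + 9*128))/(-45593 - 15844) = (-21733 + (146 + 16384 + 1152))/(-61437) = (-21733 + 17682)*(-1/61437) = -4051*(-1/61437) = 4051/61437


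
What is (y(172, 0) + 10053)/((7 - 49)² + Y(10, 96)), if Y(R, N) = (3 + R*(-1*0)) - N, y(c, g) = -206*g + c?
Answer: 10225/1671 ≈ 6.1191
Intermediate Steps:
y(c, g) = c - 206*g
Y(R, N) = 3 - N (Y(R, N) = (3 + R*0) - N = (3 + 0) - N = 3 - N)
(y(172, 0) + 10053)/((7 - 49)² + Y(10, 96)) = ((172 - 206*0) + 10053)/((7 - 49)² + (3 - 1*96)) = ((172 + 0) + 10053)/((-42)² + (3 - 96)) = (172 + 10053)/(1764 - 93) = 10225/1671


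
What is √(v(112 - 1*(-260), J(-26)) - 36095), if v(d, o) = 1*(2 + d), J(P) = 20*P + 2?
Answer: 189*I ≈ 189.0*I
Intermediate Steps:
J(P) = 2 + 20*P
v(d, o) = 2 + d
√(v(112 - 1*(-260), J(-26)) - 36095) = √((2 + (112 - 1*(-260))) - 36095) = √((2 + (112 + 260)) - 36095) = √((2 + 372) - 36095) = √(374 - 36095) = √(-35721) = 189*I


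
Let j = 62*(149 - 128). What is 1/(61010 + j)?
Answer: 1/62312 ≈ 1.6048e-5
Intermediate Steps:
j = 1302 (j = 62*21 = 1302)
1/(61010 + j) = 1/(61010 + 1302) = 1/62312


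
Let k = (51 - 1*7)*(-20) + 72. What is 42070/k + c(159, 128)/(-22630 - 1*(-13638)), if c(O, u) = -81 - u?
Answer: -47265571/908192 ≈ -52.044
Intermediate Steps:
k = -808 (k = (51 - 7)*(-20) + 72 = 44*(-20) + 72 = -880 + 72 = -808)
42070/k + c(159, 128)/(-22630 - 1*(-13638)) = 42070/(-808) + (-81 - 1*128)/(-22630 - 1*(-13638)) = 42070*(-1/808) + (-81 - 128)/(-22630 + 13638) = -21035/404 - 209/(-8992) = -21035/404 - 209*(-1/8992) = -21035/404 + 209/8992 = -47265571/908192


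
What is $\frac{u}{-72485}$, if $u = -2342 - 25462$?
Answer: $\frac{3972}{10355} \approx 0.38358$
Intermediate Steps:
$u = -27804$
$\frac{u}{-72485} = - \frac{27804}{-72485} = \left(-27804\right) \left(- \frac{1}{72485}\right) = \frac{3972}{10355}$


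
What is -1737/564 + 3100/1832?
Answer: -59741/43052 ≈ -1.3876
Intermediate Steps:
-1737/564 + 3100/1832 = -1737*1/564 + 3100*(1/1832) = -579/188 + 775/458 = -59741/43052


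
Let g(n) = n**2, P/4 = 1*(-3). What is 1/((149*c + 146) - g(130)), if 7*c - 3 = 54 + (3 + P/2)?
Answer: -7/109232 ≈ -6.4084e-5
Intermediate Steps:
P = -12 (P = 4*(1*(-3)) = 4*(-3) = -12)
c = 54/7 (c = 3/7 + (54 + (3 - 12/2))/7 = 3/7 + (54 + (3 - 12*1/2))/7 = 3/7 + (54 + (3 - 6))/7 = 3/7 + (54 - 3)/7 = 3/7 + (1/7)*51 = 3/7 + 51/7 = 54/7 ≈ 7.7143)
1/((149*c + 146) - g(130)) = 1/((149*(54/7) + 146) - 1*130**2) = 1/((8046/7 + 146) - 1*16900) = 1/(9068/7 - 16900) = 1/(-109232/7) = -7/109232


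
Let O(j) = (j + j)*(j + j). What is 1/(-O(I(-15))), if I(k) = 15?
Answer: -1/900 ≈ -0.0011111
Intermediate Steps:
O(j) = 4*j² (O(j) = (2*j)*(2*j) = 4*j²)
1/(-O(I(-15))) = 1/(-4*15²) = 1/(-4*225) = 1/(-1*900) = 1/(-900) = -1/900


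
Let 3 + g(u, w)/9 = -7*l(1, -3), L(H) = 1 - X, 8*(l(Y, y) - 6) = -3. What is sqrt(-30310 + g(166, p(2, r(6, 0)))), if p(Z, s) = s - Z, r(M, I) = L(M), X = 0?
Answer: I*sqrt(491062)/4 ≈ 175.19*I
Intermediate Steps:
l(Y, y) = 45/8 (l(Y, y) = 6 + (1/8)*(-3) = 6 - 3/8 = 45/8)
L(H) = 1 (L(H) = 1 - 1*0 = 1 + 0 = 1)
r(M, I) = 1
g(u, w) = -3051/8 (g(u, w) = -27 + 9*(-7*45/8) = -27 + 9*(-315/8) = -27 - 2835/8 = -3051/8)
sqrt(-30310 + g(166, p(2, r(6, 0)))) = sqrt(-30310 - 3051/8) = sqrt(-245531/8) = I*sqrt(491062)/4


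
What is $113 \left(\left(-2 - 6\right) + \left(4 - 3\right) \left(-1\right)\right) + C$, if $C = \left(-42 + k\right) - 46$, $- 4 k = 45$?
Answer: $- \frac{4465}{4} \approx -1116.3$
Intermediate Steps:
$k = - \frac{45}{4}$ ($k = \left(- \frac{1}{4}\right) 45 = - \frac{45}{4} \approx -11.25$)
$C = - \frac{397}{4}$ ($C = \left(-42 - \frac{45}{4}\right) - 46 = - \frac{213}{4} - 46 = - \frac{397}{4} \approx -99.25$)
$113 \left(\left(-2 - 6\right) + \left(4 - 3\right) \left(-1\right)\right) + C = 113 \left(\left(-2 - 6\right) + \left(4 - 3\right) \left(-1\right)\right) - \frac{397}{4} = 113 \left(-8 + 1 \left(-1\right)\right) - \frac{397}{4} = 113 \left(-8 - 1\right) - \frac{397}{4} = 113 \left(-9\right) - \frac{397}{4} = -1017 - \frac{397}{4} = - \frac{4465}{4}$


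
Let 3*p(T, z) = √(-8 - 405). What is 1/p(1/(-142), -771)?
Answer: -3*I*√413/413 ≈ -0.14762*I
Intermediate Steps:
p(T, z) = I*√413/3 (p(T, z) = √(-8 - 405)/3 = √(-413)/3 = (I*√413)/3 = I*√413/3)
1/p(1/(-142), -771) = 1/(I*√413/3) = -3*I*√413/413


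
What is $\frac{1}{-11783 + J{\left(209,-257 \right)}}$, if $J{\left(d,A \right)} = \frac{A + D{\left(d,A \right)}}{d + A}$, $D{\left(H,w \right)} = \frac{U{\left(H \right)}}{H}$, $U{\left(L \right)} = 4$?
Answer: $- \frac{3344}{39384449} \approx -8.4907 \cdot 10^{-5}$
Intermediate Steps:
$D{\left(H,w \right)} = \frac{4}{H}$
$J{\left(d,A \right)} = \frac{A + \frac{4}{d}}{A + d}$ ($J{\left(d,A \right)} = \frac{A + \frac{4}{d}}{d + A} = \frac{A + \frac{4}{d}}{A + d}$)
$\frac{1}{-11783 + J{\left(209,-257 \right)}} = \frac{1}{-11783 + \frac{4 - 53713}{209 \left(-257 + 209\right)}} = \frac{1}{-11783 + \frac{4 - 53713}{209 \left(-48\right)}} = \frac{1}{-11783 + \frac{1}{209} \left(- \frac{1}{48}\right) \left(-53709\right)} = \frac{1}{-11783 + \frac{17903}{3344}} = \frac{1}{- \frac{39384449}{3344}} = - \frac{3344}{39384449}$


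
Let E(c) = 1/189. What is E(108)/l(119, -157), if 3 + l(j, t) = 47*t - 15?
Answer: -1/1398033 ≈ -7.1529e-7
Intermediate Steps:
l(j, t) = -18 + 47*t (l(j, t) = -3 + (47*t - 15) = -3 + (-15 + 47*t) = -18 + 47*t)
E(c) = 1/189
E(108)/l(119, -157) = 1/(189*(-18 + 47*(-157))) = 1/(189*(-18 - 7379)) = (1/189)/(-7397) = (1/189)*(-1/7397) = -1/1398033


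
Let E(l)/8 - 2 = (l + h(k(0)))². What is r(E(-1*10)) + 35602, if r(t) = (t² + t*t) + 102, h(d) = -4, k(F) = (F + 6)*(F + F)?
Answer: 5053816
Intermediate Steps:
k(F) = 2*F*(6 + F) (k(F) = (6 + F)*(2*F) = 2*F*(6 + F))
E(l) = 16 + 8*(-4 + l)² (E(l) = 16 + 8*(l - 4)² = 16 + 8*(-4 + l)²)
r(t) = 102 + 2*t² (r(t) = (t² + t²) + 102 = 2*t² + 102 = 102 + 2*t²)
r(E(-1*10)) + 35602 = (102 + 2*(16 + 8*(-4 - 1*10)²)²) + 35602 = (102 + 2*(16 + 8*(-4 - 10)²)²) + 35602 = (102 + 2*(16 + 8*(-14)²)²) + 35602 = (102 + 2*(16 + 8*196)²) + 35602 = (102 + 2*(16 + 1568)²) + 35602 = (102 + 2*1584²) + 35602 = (102 + 2*2509056) + 35602 = (102 + 5018112) + 35602 = 5018214 + 35602 = 5053816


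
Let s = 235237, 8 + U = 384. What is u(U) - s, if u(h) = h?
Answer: -234861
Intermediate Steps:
U = 376 (U = -8 + 384 = 376)
u(U) - s = 376 - 1*235237 = 376 - 235237 = -234861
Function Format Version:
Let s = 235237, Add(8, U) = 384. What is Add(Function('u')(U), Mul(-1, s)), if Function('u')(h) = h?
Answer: -234861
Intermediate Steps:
U = 376 (U = Add(-8, 384) = 376)
Add(Function('u')(U), Mul(-1, s)) = Add(376, Mul(-1, 235237)) = Add(376, -235237) = -234861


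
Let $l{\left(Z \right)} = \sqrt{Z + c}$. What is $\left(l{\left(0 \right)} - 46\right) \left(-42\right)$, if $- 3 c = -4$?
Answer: $1932 - 28 \sqrt{3} \approx 1883.5$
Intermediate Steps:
$c = \frac{4}{3}$ ($c = \left(- \frac{1}{3}\right) \left(-4\right) = \frac{4}{3} \approx 1.3333$)
$l{\left(Z \right)} = \sqrt{\frac{4}{3} + Z}$ ($l{\left(Z \right)} = \sqrt{Z + \frac{4}{3}} = \sqrt{\frac{4}{3} + Z}$)
$\left(l{\left(0 \right)} - 46\right) \left(-42\right) = \left(\frac{\sqrt{12 + 9 \cdot 0}}{3} - 46\right) \left(-42\right) = \left(\frac{\sqrt{12 + 0}}{3} - 46\right) \left(-42\right) = \left(\frac{\sqrt{12}}{3} - 46\right) \left(-42\right) = \left(\frac{2 \sqrt{3}}{3} - 46\right) \left(-42\right) = \left(-46 + \frac{2 \sqrt{3}}{3}\right) \left(-42\right) = 1932 - 28 \sqrt{3}$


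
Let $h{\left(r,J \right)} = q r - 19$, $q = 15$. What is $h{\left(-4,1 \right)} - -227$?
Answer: $148$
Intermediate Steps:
$h{\left(r,J \right)} = -19 + 15 r$ ($h{\left(r,J \right)} = 15 r - 19 = -19 + 15 r$)
$h{\left(-4,1 \right)} - -227 = \left(-19 + 15 \left(-4\right)\right) - -227 = \left(-19 - 60\right) + 227 = -79 + 227 = 148$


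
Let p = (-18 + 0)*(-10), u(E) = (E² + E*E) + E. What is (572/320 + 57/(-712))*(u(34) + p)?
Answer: 15354291/3560 ≈ 4313.0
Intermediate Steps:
u(E) = E + 2*E² (u(E) = (E² + E²) + E = 2*E² + E = E + 2*E²)
p = 180 (p = -18*(-10) = 180)
(572/320 + 57/(-712))*(u(34) + p) = (572/320 + 57/(-712))*(34*(1 + 2*34) + 180) = (572*(1/320) + 57*(-1/712))*(34*(1 + 68) + 180) = (143/80 - 57/712)*(34*69 + 180) = 12157*(2346 + 180)/7120 = (12157/7120)*2526 = 15354291/3560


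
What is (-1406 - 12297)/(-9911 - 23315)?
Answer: 13703/33226 ≈ 0.41242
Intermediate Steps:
(-1406 - 12297)/(-9911 - 23315) = -13703/(-33226) = -13703*(-1/33226) = 13703/33226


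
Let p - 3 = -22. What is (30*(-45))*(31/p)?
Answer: 41850/19 ≈ 2202.6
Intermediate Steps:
p = -19 (p = 3 - 22 = -19)
(30*(-45))*(31/p) = (30*(-45))*(31/(-19)) = -41850*(-1)/19 = -1350*(-31/19) = 41850/19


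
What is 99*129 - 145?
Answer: 12626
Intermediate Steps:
99*129 - 145 = 12771 - 145 = 12626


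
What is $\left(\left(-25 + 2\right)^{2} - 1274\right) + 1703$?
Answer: $958$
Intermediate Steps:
$\left(\left(-25 + 2\right)^{2} - 1274\right) + 1703 = \left(\left(-23\right)^{2} - 1274\right) + 1703 = \left(529 - 1274\right) + 1703 = -745 + 1703 = 958$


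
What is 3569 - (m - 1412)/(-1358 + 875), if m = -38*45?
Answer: 245815/69 ≈ 3562.5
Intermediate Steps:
m = -1710
3569 - (m - 1412)/(-1358 + 875) = 3569 - (-1710 - 1412)/(-1358 + 875) = 3569 - (-3122)/(-483) = 3569 - (-3122)*(-1)/483 = 3569 - 1*446/69 = 3569 - 446/69 = 245815/69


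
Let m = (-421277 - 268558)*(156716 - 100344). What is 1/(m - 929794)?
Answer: -1/38888308414 ≈ -2.5715e-11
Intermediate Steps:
m = -38887378620 (m = -689835*56372 = -38887378620)
1/(m - 929794) = 1/(-38887378620 - 929794) = 1/(-38888308414) = -1/38888308414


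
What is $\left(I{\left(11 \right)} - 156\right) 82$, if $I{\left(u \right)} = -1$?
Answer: $-12874$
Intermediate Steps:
$\left(I{\left(11 \right)} - 156\right) 82 = \left(-1 - 156\right) 82 = \left(-157\right) 82 = -12874$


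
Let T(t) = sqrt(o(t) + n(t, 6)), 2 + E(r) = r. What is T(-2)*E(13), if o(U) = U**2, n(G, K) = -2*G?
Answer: 22*sqrt(2) ≈ 31.113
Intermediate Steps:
E(r) = -2 + r
T(t) = sqrt(t**2 - 2*t)
T(-2)*E(13) = sqrt(-2*(-2 - 2))*(-2 + 13) = sqrt(-2*(-4))*11 = sqrt(8)*11 = (2*sqrt(2))*11 = 22*sqrt(2)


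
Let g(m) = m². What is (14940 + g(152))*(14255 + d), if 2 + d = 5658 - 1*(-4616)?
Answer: 933105188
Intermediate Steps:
d = 10272 (d = -2 + (5658 - 1*(-4616)) = -2 + (5658 + 4616) = -2 + 10274 = 10272)
(14940 + g(152))*(14255 + d) = (14940 + 152²)*(14255 + 10272) = (14940 + 23104)*24527 = 38044*24527 = 933105188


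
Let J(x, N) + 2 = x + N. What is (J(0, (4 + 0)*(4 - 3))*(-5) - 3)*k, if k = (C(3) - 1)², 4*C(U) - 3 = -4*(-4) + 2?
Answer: -3757/16 ≈ -234.81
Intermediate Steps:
J(x, N) = -2 + N + x (J(x, N) = -2 + (x + N) = -2 + (N + x) = -2 + N + x)
C(U) = 21/4 (C(U) = ¾ + (-4*(-4) + 2)/4 = ¾ + (16 + 2)/4 = ¾ + (¼)*18 = ¾ + 9/2 = 21/4)
k = 289/16 (k = (21/4 - 1)² = (17/4)² = 289/16 ≈ 18.063)
(J(0, (4 + 0)*(4 - 3))*(-5) - 3)*k = ((-2 + (4 + 0)*(4 - 3) + 0)*(-5) - 3)*(289/16) = ((-2 + 4*1 + 0)*(-5) - 3)*(289/16) = ((-2 + 4 + 0)*(-5) - 3)*(289/16) = (2*(-5) - 3)*(289/16) = (-10 - 3)*(289/16) = -13*289/16 = -3757/16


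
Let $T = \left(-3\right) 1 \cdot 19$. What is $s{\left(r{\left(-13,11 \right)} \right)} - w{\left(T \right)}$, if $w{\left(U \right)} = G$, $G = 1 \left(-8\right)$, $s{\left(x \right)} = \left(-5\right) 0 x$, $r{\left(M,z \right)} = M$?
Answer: $8$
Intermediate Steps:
$T = -57$ ($T = \left(-3\right) 19 = -57$)
$s{\left(x \right)} = 0$ ($s{\left(x \right)} = 0 x = 0$)
$G = -8$
$w{\left(U \right)} = -8$
$s{\left(r{\left(-13,11 \right)} \right)} - w{\left(T \right)} = 0 - -8 = 0 + 8 = 8$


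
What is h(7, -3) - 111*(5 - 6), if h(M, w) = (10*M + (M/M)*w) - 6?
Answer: 172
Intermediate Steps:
h(M, w) = -6 + w + 10*M (h(M, w) = (10*M + 1*w) - 6 = (10*M + w) - 6 = (w + 10*M) - 6 = -6 + w + 10*M)
h(7, -3) - 111*(5 - 6) = (-6 - 3 + 10*7) - 111*(5 - 6) = (-6 - 3 + 70) - 111*(-1) = 61 + 111 = 172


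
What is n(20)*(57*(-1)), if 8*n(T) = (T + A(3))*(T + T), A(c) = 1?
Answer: -5985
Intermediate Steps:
n(T) = T*(1 + T)/4 (n(T) = ((T + 1)*(T + T))/8 = ((1 + T)*(2*T))/8 = (2*T*(1 + T))/8 = T*(1 + T)/4)
n(20)*(57*(-1)) = ((¼)*20*(1 + 20))*(57*(-1)) = ((¼)*20*21)*(-57) = 105*(-57) = -5985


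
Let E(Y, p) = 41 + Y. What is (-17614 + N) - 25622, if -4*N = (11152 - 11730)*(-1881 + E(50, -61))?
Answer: -301891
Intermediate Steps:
N = -258655 (N = -(11152 - 11730)*(-1881 + (41 + 50))/4 = -(-289)*(-1881 + 91)/2 = -(-289)*(-1790)/2 = -¼*1034620 = -258655)
(-17614 + N) - 25622 = (-17614 - 258655) - 25622 = -276269 - 25622 = -301891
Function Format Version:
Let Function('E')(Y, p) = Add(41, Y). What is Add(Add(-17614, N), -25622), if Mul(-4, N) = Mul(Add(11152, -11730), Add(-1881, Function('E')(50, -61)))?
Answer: -301891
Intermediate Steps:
N = -258655 (N = Mul(Rational(-1, 4), Mul(Add(11152, -11730), Add(-1881, Add(41, 50)))) = Mul(Rational(-1, 4), Mul(-578, Add(-1881, 91))) = Mul(Rational(-1, 4), Mul(-578, -1790)) = Mul(Rational(-1, 4), 1034620) = -258655)
Add(Add(-17614, N), -25622) = Add(Add(-17614, -258655), -25622) = Add(-276269, -25622) = -301891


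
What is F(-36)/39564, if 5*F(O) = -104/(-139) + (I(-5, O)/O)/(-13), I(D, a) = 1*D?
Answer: 47977/12868586640 ≈ 3.7282e-6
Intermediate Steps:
I(D, a) = D
F(O) = 104/695 + 1/(13*O) (F(O) = (-104/(-139) - 5/O/(-13))/5 = (-104*(-1/139) - 5/O*(-1/13))/5 = (104/139 + 5/(13*O))/5 = 104/695 + 1/(13*O))
F(-36)/39564 = ((1/9035)*(695 + 1352*(-36))/(-36))/39564 = ((1/9035)*(-1/36)*(695 - 48672))*(1/39564) = ((1/9035)*(-1/36)*(-47977))*(1/39564) = (47977/325260)*(1/39564) = 47977/12868586640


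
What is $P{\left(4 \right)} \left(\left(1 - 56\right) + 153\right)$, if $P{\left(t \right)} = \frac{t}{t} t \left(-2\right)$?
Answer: $-784$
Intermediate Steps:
$P{\left(t \right)} = - 2 t$ ($P{\left(t \right)} = 1 t \left(-2\right) = t \left(-2\right) = - 2 t$)
$P{\left(4 \right)} \left(\left(1 - 56\right) + 153\right) = \left(-2\right) 4 \left(\left(1 - 56\right) + 153\right) = - 8 \left(\left(1 - 56\right) + 153\right) = - 8 \left(-55 + 153\right) = \left(-8\right) 98 = -784$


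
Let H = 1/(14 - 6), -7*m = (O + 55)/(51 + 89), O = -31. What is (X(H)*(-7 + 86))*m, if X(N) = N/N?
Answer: -474/245 ≈ -1.9347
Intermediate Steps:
m = -6/245 (m = -(-31 + 55)/(7*(51 + 89)) = -24/(7*140) = -⅐*6/35 = -6/245 ≈ -0.024490)
H = ⅛ (H = 1/8 = ⅛ ≈ 0.12500)
X(N) = 1
(X(H)*(-7 + 86))*m = (1*(-7 + 86))*(-6/245) = (1*79)*(-6/245) = 79*(-6/245) = -474/245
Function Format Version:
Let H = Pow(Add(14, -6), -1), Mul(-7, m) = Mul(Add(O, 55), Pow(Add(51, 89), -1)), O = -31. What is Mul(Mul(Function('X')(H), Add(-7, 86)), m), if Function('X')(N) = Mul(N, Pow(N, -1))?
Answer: Rational(-474, 245) ≈ -1.9347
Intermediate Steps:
m = Rational(-6, 245) (m = Mul(Rational(-1, 7), Mul(Add(-31, 55), Pow(Add(51, 89), -1))) = Mul(Rational(-1, 7), Mul(24, Pow(140, -1))) = Mul(Rational(-1, 7), Mul(24, Rational(1, 140))) = Mul(Rational(-1, 7), Rational(6, 35)) = Rational(-6, 245) ≈ -0.024490)
H = Rational(1, 8) (H = Pow(8, -1) = Rational(1, 8) ≈ 0.12500)
Function('X')(N) = 1
Mul(Mul(Function('X')(H), Add(-7, 86)), m) = Mul(Mul(1, Add(-7, 86)), Rational(-6, 245)) = Mul(Mul(1, 79), Rational(-6, 245)) = Mul(79, Rational(-6, 245)) = Rational(-474, 245)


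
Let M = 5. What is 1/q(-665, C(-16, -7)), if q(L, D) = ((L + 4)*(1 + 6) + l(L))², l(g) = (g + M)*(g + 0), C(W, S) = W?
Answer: 1/188593038529 ≈ 5.3024e-12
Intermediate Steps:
l(g) = g*(5 + g) (l(g) = (g + 5)*(g + 0) = (5 + g)*g = g*(5 + g))
q(L, D) = (28 + 7*L + L*(5 + L))² (q(L, D) = ((L + 4)*(1 + 6) + L*(5 + L))² = ((4 + L)*7 + L*(5 + L))² = ((28 + 7*L) + L*(5 + L))² = (28 + 7*L + L*(5 + L))²)
1/q(-665, C(-16, -7)) = 1/((28 + (-665)² + 12*(-665))²) = 1/((28 + 442225 - 7980)²) = 1/(434273²) = 1/188593038529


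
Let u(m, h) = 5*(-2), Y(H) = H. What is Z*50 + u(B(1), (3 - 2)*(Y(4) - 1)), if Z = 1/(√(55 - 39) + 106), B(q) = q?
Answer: -105/11 ≈ -9.5455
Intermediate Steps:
Z = 1/110 (Z = 1/(√16 + 106) = 1/(4 + 106) = 1/110 ≈ 0.0090909)
u(m, h) = -10
Z*50 + u(B(1), (3 - 2)*(Y(4) - 1)) = (1/110)*50 - 10 = 5/11 - 10 = -105/11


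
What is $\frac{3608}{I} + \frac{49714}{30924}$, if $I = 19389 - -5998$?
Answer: $\frac{686831555}{392533794} \approx 1.7497$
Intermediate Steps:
$I = 25387$ ($I = 19389 + 5998 = 25387$)
$\frac{3608}{I} + \frac{49714}{30924} = \frac{3608}{25387} + \frac{49714}{30924} = 3608 \cdot \frac{1}{25387} + 49714 \cdot \frac{1}{30924} = \frac{3608}{25387} + \frac{24857}{15462} = \frac{686831555}{392533794}$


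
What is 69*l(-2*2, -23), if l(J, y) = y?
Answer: -1587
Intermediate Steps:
69*l(-2*2, -23) = 69*(-23) = -1587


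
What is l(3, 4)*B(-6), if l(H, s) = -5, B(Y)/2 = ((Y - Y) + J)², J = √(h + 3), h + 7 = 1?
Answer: 30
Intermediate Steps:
h = -6 (h = -7 + 1 = -6)
J = I*√3 (J = √(-6 + 3) = √(-3) = I*√3 ≈ 1.732*I)
B(Y) = -6 (B(Y) = 2*((Y - Y) + I*√3)² = 2*(0 + I*√3)² = 2*(I*√3)² = 2*(-3) = -6)
l(3, 4)*B(-6) = -5*(-6) = 30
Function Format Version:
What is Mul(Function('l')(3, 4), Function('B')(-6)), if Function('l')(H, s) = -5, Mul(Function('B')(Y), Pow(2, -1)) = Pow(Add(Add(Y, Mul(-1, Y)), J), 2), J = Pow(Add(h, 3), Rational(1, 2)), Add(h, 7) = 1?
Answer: 30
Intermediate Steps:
h = -6 (h = Add(-7, 1) = -6)
J = Mul(I, Pow(3, Rational(1, 2))) (J = Pow(Add(-6, 3), Rational(1, 2)) = Pow(-3, Rational(1, 2)) = Mul(I, Pow(3, Rational(1, 2))) ≈ Mul(1.7320, I))
Function('B')(Y) = -6 (Function('B')(Y) = Mul(2, Pow(Add(Add(Y, Mul(-1, Y)), Mul(I, Pow(3, Rational(1, 2)))), 2)) = Mul(2, Pow(Add(0, Mul(I, Pow(3, Rational(1, 2)))), 2)) = Mul(2, Pow(Mul(I, Pow(3, Rational(1, 2))), 2)) = Mul(2, -3) = -6)
Mul(Function('l')(3, 4), Function('B')(-6)) = Mul(-5, -6) = 30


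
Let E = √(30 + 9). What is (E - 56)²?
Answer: (56 - √39)² ≈ 2475.6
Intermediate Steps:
E = √39 ≈ 6.2450
(E - 56)² = (√39 - 56)² = (-56 + √39)²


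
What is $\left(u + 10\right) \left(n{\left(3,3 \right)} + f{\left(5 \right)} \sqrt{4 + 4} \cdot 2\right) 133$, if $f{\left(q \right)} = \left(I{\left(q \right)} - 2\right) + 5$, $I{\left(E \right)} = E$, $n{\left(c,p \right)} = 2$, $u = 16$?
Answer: $6916 + 110656 \sqrt{2} \approx 1.6341 \cdot 10^{5}$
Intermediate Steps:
$f{\left(q \right)} = 3 + q$ ($f{\left(q \right)} = \left(q - 2\right) + 5 = \left(-2 + q\right) + 5 = 3 + q$)
$\left(u + 10\right) \left(n{\left(3,3 \right)} + f{\left(5 \right)} \sqrt{4 + 4} \cdot 2\right) 133 = \left(16 + 10\right) \left(2 + \left(3 + 5\right) \sqrt{4 + 4} \cdot 2\right) 133 = 26 \left(2 + 8 \sqrt{8} \cdot 2\right) 133 = 26 \left(2 + 8 \cdot 2 \sqrt{2} \cdot 2\right) 133 = 26 \left(2 + 16 \sqrt{2} \cdot 2\right) 133 = 26 \left(2 + 32 \sqrt{2}\right) 133 = \left(52 + 832 \sqrt{2}\right) 133 = 6916 + 110656 \sqrt{2}$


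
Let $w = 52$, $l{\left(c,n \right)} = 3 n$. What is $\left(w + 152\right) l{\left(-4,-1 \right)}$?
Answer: $-612$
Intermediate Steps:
$\left(w + 152\right) l{\left(-4,-1 \right)} = \left(52 + 152\right) 3 \left(-1\right) = 204 \left(-3\right) = -612$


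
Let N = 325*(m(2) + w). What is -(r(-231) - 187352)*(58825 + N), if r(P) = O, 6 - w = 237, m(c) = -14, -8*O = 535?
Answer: -3898312600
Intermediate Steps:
O = -535/8 (O = -⅛*535 = -535/8 ≈ -66.875)
w = -231 (w = 6 - 1*237 = 6 - 237 = -231)
r(P) = -535/8
N = -79625 (N = 325*(-14 - 231) = 325*(-245) = -79625)
-(r(-231) - 187352)*(58825 + N) = -(-535/8 - 187352)*(58825 - 79625) = -(-1499351)*(-20800)/8 = -1*3898312600 = -3898312600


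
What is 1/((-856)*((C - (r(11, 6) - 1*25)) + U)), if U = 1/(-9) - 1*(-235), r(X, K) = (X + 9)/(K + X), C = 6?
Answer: -153/34668856 ≈ -4.4132e-6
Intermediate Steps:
r(X, K) = (9 + X)/(K + X)
U = 2114/9 (U = -⅑ + 235 = 2114/9 ≈ 234.89)
1/((-856)*((C - (r(11, 6) - 1*25)) + U)) = 1/((-856)*((6 - ((9 + 11)/(6 + 11) - 1*25)) + 2114/9)) = -1/(856*((6 - (20/17 - 25)) + 2114/9)) = -1/(856*((6 - 1*(-405/17)) + 2114/9)) = -1/(856*((6 + 405/17) + 2114/9)) = -1/(856*(507/17 + 2114/9)) = -1/(856*40501/153) = -1/856*153/40501 = -153/34668856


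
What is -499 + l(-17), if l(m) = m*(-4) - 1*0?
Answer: -431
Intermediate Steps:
l(m) = -4*m (l(m) = -4*m + 0 = -4*m)
-499 + l(-17) = -499 - 4*(-17) = -499 + 68 = -431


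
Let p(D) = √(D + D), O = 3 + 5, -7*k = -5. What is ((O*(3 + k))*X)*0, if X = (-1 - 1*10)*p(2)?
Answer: 0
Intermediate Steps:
k = 5/7 (k = -⅐*(-5) = 5/7 ≈ 0.71429)
O = 8
p(D) = √2*√D (p(D) = √(2*D) = √2*√D)
X = -22 (X = (-1 - 1*10)*(√2*√2) = (-1 - 10)*2 = -11*2 = -22)
((O*(3 + k))*X)*0 = ((8*(3 + 5/7))*(-22))*0 = ((8*(26/7))*(-22))*0 = ((208/7)*(-22))*0 = -4576/7*0 = 0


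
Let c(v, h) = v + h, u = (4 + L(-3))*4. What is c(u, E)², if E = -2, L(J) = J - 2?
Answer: 36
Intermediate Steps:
L(J) = -2 + J
u = -4 (u = (4 + (-2 - 3))*4 = (4 - 5)*4 = -1*4 = -4)
c(v, h) = h + v
c(u, E)² = (-2 - 4)² = (-6)² = 36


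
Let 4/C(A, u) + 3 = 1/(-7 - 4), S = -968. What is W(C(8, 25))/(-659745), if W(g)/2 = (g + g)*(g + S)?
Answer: -1450064/190666305 ≈ -0.0076052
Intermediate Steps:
C(A, u) = -22/17 (C(A, u) = 4/(-3 + 1/(-7 - 4)) = 4/(-3 + 1/(-11)) = 4/(-3 - 1/11) = 4/(-34/11) = 4*(-11/34) = -22/17)
W(g) = 4*g*(-968 + g) (W(g) = 2*((g + g)*(g - 968)) = 2*((2*g)*(-968 + g)) = 2*(2*g*(-968 + g)) = 4*g*(-968 + g))
W(C(8, 25))/(-659745) = (4*(-22/17)*(-968 - 22/17))/(-659745) = (4*(-22/17)*(-16478/17))*(-1/659745) = (1450064/289)*(-1/659745) = -1450064/190666305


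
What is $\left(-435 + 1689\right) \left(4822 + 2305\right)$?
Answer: $8937258$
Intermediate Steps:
$\left(-435 + 1689\right) \left(4822 + 2305\right) = 1254 \cdot 7127 = 8937258$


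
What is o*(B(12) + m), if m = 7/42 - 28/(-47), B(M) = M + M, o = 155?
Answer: 1082365/282 ≈ 3838.2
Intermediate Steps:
B(M) = 2*M
m = 215/282 (m = 7*(1/42) - 28*(-1/47) = ⅙ + 28/47 = 215/282 ≈ 0.76241)
o*(B(12) + m) = 155*(2*12 + 215/282) = 155*(24 + 215/282) = 155*(6983/282) = 1082365/282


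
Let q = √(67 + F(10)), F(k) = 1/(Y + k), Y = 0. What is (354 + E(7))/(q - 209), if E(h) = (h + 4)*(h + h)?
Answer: -96520/39649 - 508*√6710/436139 ≈ -2.5298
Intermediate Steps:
E(h) = 2*h*(4 + h) (E(h) = (4 + h)*(2*h) = 2*h*(4 + h))
F(k) = 1/k (F(k) = 1/(0 + k) = 1/k)
q = √6710/10 (q = √(67 + 1/10) = √(67 + ⅒) = √(671/10) = √6710/10 ≈ 8.1915)
(354 + E(7))/(q - 209) = (354 + 2*7*(4 + 7))/(√6710/10 - 209) = (354 + 2*7*11)/(-209 + √6710/10) = (354 + 154)/(-209 + √6710/10) = 508/(-209 + √6710/10)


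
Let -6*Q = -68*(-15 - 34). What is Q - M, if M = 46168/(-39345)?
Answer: -21803422/39345 ≈ -554.16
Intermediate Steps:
Q = -1666/3 (Q = -(-34)*(-15 - 34)/3 = -(-34)*(-49)/3 = -⅙*3332 = -1666/3 ≈ -555.33)
M = -46168/39345 (M = 46168*(-1/39345) = -46168/39345 ≈ -1.1734)
Q - M = -1666/3 - 1*(-46168/39345) = -1666/3 + 46168/39345 = -21803422/39345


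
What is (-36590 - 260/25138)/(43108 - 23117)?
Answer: -459899840/251266879 ≈ -1.8303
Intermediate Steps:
(-36590 - 260/25138)/(43108 - 23117) = (-36590 - 260*1/25138)/19991 = (-36590 - 130/12569)*(1/19991) = -459899840/12569*1/19991 = -459899840/251266879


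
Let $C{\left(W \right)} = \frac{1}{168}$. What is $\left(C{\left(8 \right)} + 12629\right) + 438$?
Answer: $\frac{2195257}{168} \approx 13067.0$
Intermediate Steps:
$C{\left(W \right)} = \frac{1}{168}$
$\left(C{\left(8 \right)} + 12629\right) + 438 = \left(\frac{1}{168} + 12629\right) + 438 = \frac{2121673}{168} + 438 = \frac{2195257}{168}$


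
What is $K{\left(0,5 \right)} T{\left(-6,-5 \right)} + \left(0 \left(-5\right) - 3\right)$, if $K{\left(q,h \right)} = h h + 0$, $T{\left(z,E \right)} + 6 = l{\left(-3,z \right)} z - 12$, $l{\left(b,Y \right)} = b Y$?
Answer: $-3153$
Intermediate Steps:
$l{\left(b,Y \right)} = Y b$
$T{\left(z,E \right)} = -18 - 3 z^{2}$ ($T{\left(z,E \right)} = -6 + \left(z \left(-3\right) z - 12\right) = -6 + \left(- 3 z z - 12\right) = -6 - \left(12 + 3 z^{2}\right) = -18 - 3 z^{2}$)
$K{\left(q,h \right)} = h^{2}$ ($K{\left(q,h \right)} = h^{2} + 0 = h^{2}$)
$K{\left(0,5 \right)} T{\left(-6,-5 \right)} + \left(0 \left(-5\right) - 3\right) = 5^{2} \left(-18 - 3 \left(-6\right)^{2}\right) + \left(0 \left(-5\right) - 3\right) = 25 \left(-18 - 108\right) + \left(0 - 3\right) = 25 \left(-18 - 108\right) - 3 = 25 \left(-126\right) - 3 = -3150 - 3 = -3153$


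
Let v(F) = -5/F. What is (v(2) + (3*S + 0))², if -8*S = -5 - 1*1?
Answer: 1/16 ≈ 0.062500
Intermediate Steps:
S = ¾ (S = -(-5 - 1*1)/8 = -(-5 - 1)/8 = -⅛*(-6) = ¾ ≈ 0.75000)
(v(2) + (3*S + 0))² = (-5/2 + (3*(¾) + 0))² = (-5*½ + (9/4 + 0))² = (-5/2 + 9/4)² = (-¼)² = 1/16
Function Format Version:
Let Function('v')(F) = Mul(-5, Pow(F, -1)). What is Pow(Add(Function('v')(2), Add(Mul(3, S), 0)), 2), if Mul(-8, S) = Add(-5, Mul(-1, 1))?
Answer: Rational(1, 16) ≈ 0.062500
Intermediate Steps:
S = Rational(3, 4) (S = Mul(Rational(-1, 8), Add(-5, Mul(-1, 1))) = Mul(Rational(-1, 8), Add(-5, -1)) = Mul(Rational(-1, 8), -6) = Rational(3, 4) ≈ 0.75000)
Pow(Add(Function('v')(2), Add(Mul(3, S), 0)), 2) = Pow(Add(Mul(-5, Pow(2, -1)), Add(Mul(3, Rational(3, 4)), 0)), 2) = Pow(Add(Mul(-5, Rational(1, 2)), Add(Rational(9, 4), 0)), 2) = Pow(Add(Rational(-5, 2), Rational(9, 4)), 2) = Pow(Rational(-1, 4), 2) = Rational(1, 16)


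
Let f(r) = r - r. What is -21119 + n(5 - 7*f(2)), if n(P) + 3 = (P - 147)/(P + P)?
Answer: -105681/5 ≈ -21136.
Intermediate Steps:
f(r) = 0
n(P) = -3 + (-147 + P)/(2*P) (n(P) = -3 + (P - 147)/(P + P) = -3 + (-147 + P)/((2*P)) = -3 + (-147 + P)*(1/(2*P)) = -3 + (-147 + P)/(2*P))
-21119 + n(5 - 7*f(2)) = -21119 + (-147 - 5*(5 - 7*0))/(2*(5 - 7*0)) = -21119 + (-147 - 5*(5 + 0))/(2*(5 + 0)) = -21119 + (½)*(-147 - 5*5)/5 = -21119 + (½)*(⅕)*(-147 - 25) = -21119 + (½)*(⅕)*(-172) = -21119 - 86/5 = -105681/5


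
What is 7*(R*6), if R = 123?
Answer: 5166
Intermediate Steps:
7*(R*6) = 7*(123*6) = 7*738 = 5166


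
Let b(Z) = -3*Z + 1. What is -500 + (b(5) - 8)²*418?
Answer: 201812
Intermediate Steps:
b(Z) = 1 - 3*Z
-500 + (b(5) - 8)²*418 = -500 + ((1 - 3*5) - 8)²*418 = -500 + ((1 - 15) - 8)²*418 = -500 + (-14 - 8)²*418 = -500 + (-22)²*418 = -500 + 484*418 = -500 + 202312 = 201812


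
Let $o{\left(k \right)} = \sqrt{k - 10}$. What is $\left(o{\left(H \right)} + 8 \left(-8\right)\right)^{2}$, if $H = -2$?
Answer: $4084 - 256 i \sqrt{3} \approx 4084.0 - 443.4 i$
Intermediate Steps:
$o{\left(k \right)} = \sqrt{-10 + k}$
$\left(o{\left(H \right)} + 8 \left(-8\right)\right)^{2} = \left(\sqrt{-10 - 2} + 8 \left(-8\right)\right)^{2} = \left(\sqrt{-12} - 64\right)^{2} = \left(2 i \sqrt{3} - 64\right)^{2} = \left(-64 + 2 i \sqrt{3}\right)^{2}$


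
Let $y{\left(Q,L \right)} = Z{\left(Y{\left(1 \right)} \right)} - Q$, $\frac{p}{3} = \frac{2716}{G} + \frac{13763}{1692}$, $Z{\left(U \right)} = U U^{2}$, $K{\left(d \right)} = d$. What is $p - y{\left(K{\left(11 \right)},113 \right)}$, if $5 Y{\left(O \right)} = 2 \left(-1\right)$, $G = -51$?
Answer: $- \frac{148971421}{1198500} \approx -124.3$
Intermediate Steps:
$Y{\left(O \right)} = - \frac{2}{5}$ ($Y{\left(O \right)} = \frac{2 \left(-1\right)}{5} = \frac{1}{5} \left(-2\right) = - \frac{2}{5}$)
$Z{\left(U \right)} = U^{3}$
$p = - \frac{1297853}{9588}$ ($p = 3 \left(\frac{2716}{-51} + \frac{13763}{1692}\right) = 3 \left(2716 \left(- \frac{1}{51}\right) + 13763 \cdot \frac{1}{1692}\right) = 3 \left(- \frac{2716}{51} + \frac{13763}{1692}\right) = 3 \left(- \frac{1297853}{28764}\right) = - \frac{1297853}{9588} \approx -135.36$)
$y{\left(Q,L \right)} = - \frac{8}{125} - Q$ ($y{\left(Q,L \right)} = \left(- \frac{2}{5}\right)^{3} - Q = - \frac{8}{125} - Q$)
$p - y{\left(K{\left(11 \right)},113 \right)} = - \frac{1297853}{9588} - \left(- \frac{8}{125} - 11\right) = - \frac{1297853}{9588} - - \frac{1383}{125} = - \frac{1297853}{9588} + \frac{1383}{125} = - \frac{148971421}{1198500}$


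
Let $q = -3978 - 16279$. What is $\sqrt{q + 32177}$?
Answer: $4 \sqrt{745} \approx 109.18$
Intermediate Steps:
$q = -20257$ ($q = -3978 - 16279 = -20257$)
$\sqrt{q + 32177} = \sqrt{-20257 + 32177} = \sqrt{11920} = 4 \sqrt{745}$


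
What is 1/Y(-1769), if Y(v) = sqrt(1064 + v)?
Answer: -I*sqrt(705)/705 ≈ -0.037662*I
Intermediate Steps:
1/Y(-1769) = 1/(sqrt(1064 - 1769)) = 1/(sqrt(-705)) = 1/(I*sqrt(705)) = -I*sqrt(705)/705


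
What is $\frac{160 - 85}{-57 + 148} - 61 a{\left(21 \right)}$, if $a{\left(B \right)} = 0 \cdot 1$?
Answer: $\frac{75}{91} \approx 0.82418$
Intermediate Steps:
$a{\left(B \right)} = 0$
$\frac{160 - 85}{-57 + 148} - 61 a{\left(21 \right)} = \frac{160 - 85}{-57 + 148} - 0 = \frac{160 + \left(-96 + 11\right)}{91} + 0 = \left(160 - 85\right) \frac{1}{91} + 0 = 75 \cdot \frac{1}{91} + 0 = \frac{75}{91} + 0 = \frac{75}{91}$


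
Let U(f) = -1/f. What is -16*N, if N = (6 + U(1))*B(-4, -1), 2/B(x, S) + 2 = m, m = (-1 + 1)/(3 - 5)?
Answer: 80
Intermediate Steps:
m = 0 (m = 0/(-2) = 0*(-1/2) = 0)
B(x, S) = -1 (B(x, S) = 2/(-2 + 0) = 2/(-2) = 2*(-1/2) = -1)
N = -5 (N = (6 - 1/1)*(-1) = (6 - 1*1)*(-1) = (6 - 1)*(-1) = 5*(-1) = -5)
-16*N = -16*(-5) = 80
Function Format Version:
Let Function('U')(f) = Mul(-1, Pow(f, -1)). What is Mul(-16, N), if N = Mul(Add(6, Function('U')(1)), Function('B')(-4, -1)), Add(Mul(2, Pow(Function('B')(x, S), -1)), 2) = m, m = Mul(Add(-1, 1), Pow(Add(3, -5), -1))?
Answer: 80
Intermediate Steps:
m = 0 (m = Mul(0, Pow(-2, -1)) = Mul(0, Rational(-1, 2)) = 0)
Function('B')(x, S) = -1 (Function('B')(x, S) = Mul(2, Pow(Add(-2, 0), -1)) = Mul(2, Pow(-2, -1)) = Mul(2, Rational(-1, 2)) = -1)
N = -5 (N = Mul(Add(6, Mul(-1, Pow(1, -1))), -1) = Mul(Add(6, Mul(-1, 1)), -1) = Mul(Add(6, -1), -1) = Mul(5, -1) = -5)
Mul(-16, N) = Mul(-16, -5) = 80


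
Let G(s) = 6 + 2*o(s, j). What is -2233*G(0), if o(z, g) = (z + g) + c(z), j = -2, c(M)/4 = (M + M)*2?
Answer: -4466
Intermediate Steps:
c(M) = 16*M (c(M) = 4*((M + M)*2) = 4*((2*M)*2) = 4*(4*M) = 16*M)
o(z, g) = g + 17*z (o(z, g) = (z + g) + 16*z = (g + z) + 16*z = g + 17*z)
G(s) = 2 + 34*s (G(s) = 6 + 2*(-2 + 17*s) = 6 + (-4 + 34*s) = 2 + 34*s)
-2233*G(0) = -2233*(2 + 34*0) = -2233*(2 + 0) = -2233*2 = -4466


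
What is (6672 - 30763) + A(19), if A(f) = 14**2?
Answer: -23895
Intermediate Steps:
A(f) = 196
(6672 - 30763) + A(19) = (6672 - 30763) + 196 = -24091 + 196 = -23895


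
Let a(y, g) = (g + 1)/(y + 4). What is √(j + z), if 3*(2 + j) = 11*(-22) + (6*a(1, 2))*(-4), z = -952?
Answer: 2*I*√58470/15 ≈ 32.241*I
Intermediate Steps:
a(y, g) = (1 + g)/(4 + y)
j = -1312/15 (j = -2 + (11*(-22) + (6*((1 + 2)/(4 + 1)))*(-4))/3 = -2 + (-242 + (6*(3/5))*(-4))/3 = -2 + (-242 + (6*((⅕)*3))*(-4))/3 = -2 + (-242 + (6*(⅗))*(-4))/3 = -2 + (-242 + (18/5)*(-4))/3 = -2 + (-242 - 72/5)/3 = -2 + (⅓)*(-1282/5) = -2 - 1282/15 = -1312/15 ≈ -87.467)
√(j + z) = √(-1312/15 - 952) = √(-15592/15) = 2*I*√58470/15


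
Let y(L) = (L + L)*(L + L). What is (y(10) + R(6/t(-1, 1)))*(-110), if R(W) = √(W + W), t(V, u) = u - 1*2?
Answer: -44000 - 220*I*√3 ≈ -44000.0 - 381.05*I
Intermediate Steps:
t(V, u) = -2 + u (t(V, u) = u - 2 = -2 + u)
y(L) = 4*L² (y(L) = (2*L)*(2*L) = 4*L²)
R(W) = √2*√W (R(W) = √(2*W) = √2*√W)
(y(10) + R(6/t(-1, 1)))*(-110) = (4*10² + √2*√(6/(-2 + 1)))*(-110) = (4*100 + √2*√(6/(-1)))*(-110) = (400 + √2*√(6*(-1)))*(-110) = (400 + √2*√(-6))*(-110) = (400 + √2*(I*√6))*(-110) = (400 + 2*I*√3)*(-110) = -44000 - 220*I*√3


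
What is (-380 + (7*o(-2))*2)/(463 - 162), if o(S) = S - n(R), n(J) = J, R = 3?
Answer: -450/301 ≈ -1.4950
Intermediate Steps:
o(S) = -3 + S (o(S) = S - 1*3 = S - 3 = -3 + S)
(-380 + (7*o(-2))*2)/(463 - 162) = (-380 + (7*(-3 - 2))*2)/(463 - 162) = (-380 + (7*(-5))*2)/301 = (-380 - 35*2)*(1/301) = (-380 - 70)*(1/301) = -450*1/301 = -450/301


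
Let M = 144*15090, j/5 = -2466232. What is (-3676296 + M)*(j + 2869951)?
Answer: 14223376093224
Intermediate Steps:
j = -12331160 (j = 5*(-2466232) = -12331160)
M = 2172960
(-3676296 + M)*(j + 2869951) = (-3676296 + 2172960)*(-12331160 + 2869951) = -1503336*(-9461209) = 14223376093224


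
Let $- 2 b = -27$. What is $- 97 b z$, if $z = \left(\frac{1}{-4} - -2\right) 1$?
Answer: $- \frac{18333}{8} \approx -2291.6$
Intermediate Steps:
$b = \frac{27}{2}$ ($b = \left(- \frac{1}{2}\right) \left(-27\right) = \frac{27}{2} \approx 13.5$)
$z = \frac{7}{4}$ ($z = \left(- \frac{1}{4} + 2\right) 1 = \frac{7}{4} \cdot 1 = \frac{7}{4} \approx 1.75$)
$- 97 b z = \left(-97\right) \frac{27}{2} \cdot \frac{7}{4} = \left(- \frac{2619}{2}\right) \frac{7}{4} = - \frac{18333}{8}$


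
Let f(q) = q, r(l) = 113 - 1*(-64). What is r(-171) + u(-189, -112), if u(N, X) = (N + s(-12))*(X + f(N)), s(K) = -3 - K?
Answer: 54357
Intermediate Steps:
r(l) = 177 (r(l) = 113 + 64 = 177)
u(N, X) = (9 + N)*(N + X) (u(N, X) = (N + (-3 - 1*(-12)))*(X + N) = (N + (-3 + 12))*(N + X) = (N + 9)*(N + X) = (9 + N)*(N + X))
r(-171) + u(-189, -112) = 177 + ((-189)² + 9*(-189) + 9*(-112) - 189*(-112)) = 177 + (35721 - 1701 - 1008 + 21168) = 177 + 54180 = 54357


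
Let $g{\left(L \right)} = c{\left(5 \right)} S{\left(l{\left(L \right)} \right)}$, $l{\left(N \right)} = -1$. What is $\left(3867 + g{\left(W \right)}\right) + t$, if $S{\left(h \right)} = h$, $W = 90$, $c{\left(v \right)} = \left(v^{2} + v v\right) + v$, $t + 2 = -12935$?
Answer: $-9125$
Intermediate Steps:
$t = -12937$ ($t = -2 - 12935 = -12937$)
$c{\left(v \right)} = v + 2 v^{2}$ ($c{\left(v \right)} = \left(v^{2} + v^{2}\right) + v = 2 v^{2} + v = v + 2 v^{2}$)
$g{\left(L \right)} = -55$ ($g{\left(L \right)} = 5 \left(1 + 2 \cdot 5\right) \left(-1\right) = 5 \left(1 + 10\right) \left(-1\right) = 5 \cdot 11 \left(-1\right) = 55 \left(-1\right) = -55$)
$\left(3867 + g{\left(W \right)}\right) + t = \left(3867 - 55\right) - 12937 = 3812 - 12937 = -9125$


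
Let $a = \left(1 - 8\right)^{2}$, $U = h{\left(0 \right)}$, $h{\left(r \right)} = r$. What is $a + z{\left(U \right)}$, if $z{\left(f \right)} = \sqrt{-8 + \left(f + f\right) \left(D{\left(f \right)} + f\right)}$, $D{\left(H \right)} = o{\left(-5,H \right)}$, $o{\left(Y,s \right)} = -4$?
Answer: $49 + 2 i \sqrt{2} \approx 49.0 + 2.8284 i$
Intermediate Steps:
$D{\left(H \right)} = -4$
$U = 0$
$a = 49$ ($a = \left(-7\right)^{2} = 49$)
$z{\left(f \right)} = \sqrt{-8 + 2 f \left(-4 + f\right)}$ ($z{\left(f \right)} = \sqrt{-8 + \left(f + f\right) \left(-4 + f\right)} = \sqrt{-8 + 2 f \left(-4 + f\right)}$)
$a + z{\left(U \right)} = 49 + \sqrt{-8 - 0 + 2 \cdot 0^{2}} = 49 + \sqrt{-8 + 0 + 2 \cdot 0} = 49 + \sqrt{-8 + 0 + 0} = 49 + \sqrt{-8} = 49 + 2 i \sqrt{2}$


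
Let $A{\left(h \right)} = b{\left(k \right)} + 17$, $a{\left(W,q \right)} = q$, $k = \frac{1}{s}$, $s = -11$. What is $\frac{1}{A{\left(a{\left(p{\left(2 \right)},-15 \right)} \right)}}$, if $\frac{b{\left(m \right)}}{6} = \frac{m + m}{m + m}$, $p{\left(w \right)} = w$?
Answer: $\frac{1}{23} \approx 0.043478$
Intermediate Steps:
$k = - \frac{1}{11}$ ($k = \frac{1}{-11} = - \frac{1}{11} \approx -0.090909$)
$b{\left(m \right)} = 6$ ($b{\left(m \right)} = 6 \frac{m + m}{m + m} = 6 \frac{2 m}{2 m} = 6 \cdot 2 m \frac{1}{2 m} = 6 \cdot 1 = 6$)
$A{\left(h \right)} = 23$ ($A{\left(h \right)} = 6 + 17 = 23$)
$\frac{1}{A{\left(a{\left(p{\left(2 \right)},-15 \right)} \right)}} = \frac{1}{23}$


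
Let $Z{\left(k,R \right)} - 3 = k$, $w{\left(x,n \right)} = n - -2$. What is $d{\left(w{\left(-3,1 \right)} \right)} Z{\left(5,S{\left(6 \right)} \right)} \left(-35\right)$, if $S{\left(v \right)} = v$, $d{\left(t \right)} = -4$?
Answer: $1120$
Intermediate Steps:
$w{\left(x,n \right)} = 2 + n$ ($w{\left(x,n \right)} = n + 2 = 2 + n$)
$Z{\left(k,R \right)} = 3 + k$
$d{\left(w{\left(-3,1 \right)} \right)} Z{\left(5,S{\left(6 \right)} \right)} \left(-35\right) = - 4 \left(3 + 5\right) \left(-35\right) = \left(-4\right) 8 \left(-35\right) = \left(-32\right) \left(-35\right) = 1120$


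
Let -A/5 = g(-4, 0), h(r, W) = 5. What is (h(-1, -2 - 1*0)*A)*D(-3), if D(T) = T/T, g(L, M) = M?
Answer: 0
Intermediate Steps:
D(T) = 1
A = 0 (A = -5*0 = 0)
(h(-1, -2 - 1*0)*A)*D(-3) = (5*0)*1 = 0*1 = 0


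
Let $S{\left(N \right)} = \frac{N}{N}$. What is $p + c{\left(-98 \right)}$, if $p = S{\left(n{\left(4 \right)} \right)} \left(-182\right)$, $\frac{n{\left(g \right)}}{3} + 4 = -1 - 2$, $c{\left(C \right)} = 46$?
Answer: $-136$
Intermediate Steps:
$n{\left(g \right)} = -21$ ($n{\left(g \right)} = -12 + 3 \left(-1 - 2\right) = -12 + 3 \left(-3\right) = -12 - 9 = -21$)
$S{\left(N \right)} = 1$
$p = -182$ ($p = 1 \left(-182\right) = -182$)
$p + c{\left(-98 \right)} = -182 + 46 = -136$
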